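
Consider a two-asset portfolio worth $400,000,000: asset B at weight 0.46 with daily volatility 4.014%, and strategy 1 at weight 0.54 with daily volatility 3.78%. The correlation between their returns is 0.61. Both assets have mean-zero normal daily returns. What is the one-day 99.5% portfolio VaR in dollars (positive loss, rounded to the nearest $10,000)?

σ_p² = 0.46²·4.014² + 0.54²·3.78² + 2·0.61·0.46·0.54·4.014·3.78 = 12.1740 (%²).
σ_p = √12.1740 = 3.489%.
At 99.5%, z = 2.576.
VaR = 2.576 × 3.489% = 8.988%; on $400,000,000 that is $35,952,000.

$35,950,000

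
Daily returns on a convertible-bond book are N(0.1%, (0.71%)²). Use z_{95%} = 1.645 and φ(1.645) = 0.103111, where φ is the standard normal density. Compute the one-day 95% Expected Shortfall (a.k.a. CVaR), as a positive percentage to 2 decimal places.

1.36%

Tail multiplier: φ(z)/(1−α) = 0.103111 / 0.05 = 2.062.
ES = −(0.1%) + 0.71% × 2.062 = 1.364%.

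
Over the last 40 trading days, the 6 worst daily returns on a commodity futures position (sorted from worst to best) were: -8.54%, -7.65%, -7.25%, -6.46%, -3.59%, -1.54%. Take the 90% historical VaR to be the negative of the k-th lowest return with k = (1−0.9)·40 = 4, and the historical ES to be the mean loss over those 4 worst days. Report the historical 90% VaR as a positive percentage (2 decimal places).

k = 4; the 4th lowest return is -6.46%, so VaR = 6.46%.

6.46%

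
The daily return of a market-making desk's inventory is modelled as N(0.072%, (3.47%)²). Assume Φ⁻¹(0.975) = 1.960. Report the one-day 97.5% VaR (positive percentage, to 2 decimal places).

VaR = −μ + z·σ = −(0.072%) + 1.960 × 3.47% = 6.729%.

6.73%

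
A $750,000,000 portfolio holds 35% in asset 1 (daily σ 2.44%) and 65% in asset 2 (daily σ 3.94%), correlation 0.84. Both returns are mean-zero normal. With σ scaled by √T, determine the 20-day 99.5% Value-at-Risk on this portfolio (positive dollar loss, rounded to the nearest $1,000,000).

$286,000,000

σ_p = √(0.35²·2.44² + 0.65²·3.94² + 2·0.84·0.35·0.65·2.44·3.94) = 3.311%.
σ_{20d} = 3.311% × √20 = 14.807%.
z(99.5%) = 2.576.
VaR = 2.576 × 14.807% = 38.143%; on $750,000,000 that is $286,072,500.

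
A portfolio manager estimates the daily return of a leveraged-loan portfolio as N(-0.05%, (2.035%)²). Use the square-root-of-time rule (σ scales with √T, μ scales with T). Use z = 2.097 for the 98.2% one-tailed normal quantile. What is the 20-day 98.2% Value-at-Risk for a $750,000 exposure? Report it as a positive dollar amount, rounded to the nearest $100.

σ_{20d} = 2.035% × √20 = 9.101%; μ_{20d} = 20 × -0.05% = -1.000%.
VaR = −(-1.000%) + 2.097 × 9.101% = 20.085%.
On $750,000: 0.20085 × $750,000 = $150,638.

$150,600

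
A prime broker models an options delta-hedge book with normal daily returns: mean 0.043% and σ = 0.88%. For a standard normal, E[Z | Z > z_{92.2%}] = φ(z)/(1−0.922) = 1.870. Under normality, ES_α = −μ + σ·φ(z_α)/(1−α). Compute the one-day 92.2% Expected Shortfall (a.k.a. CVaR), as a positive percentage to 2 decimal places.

1.60%

ES = −(0.043%) + 0.88% × 1.870 = 1.603%.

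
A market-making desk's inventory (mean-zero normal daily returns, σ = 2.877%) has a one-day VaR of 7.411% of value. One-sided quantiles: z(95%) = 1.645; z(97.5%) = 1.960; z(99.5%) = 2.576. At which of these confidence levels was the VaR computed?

Implied z = VaR/σ = 7.411 / 2.877 = 2.576.
This matches z(99.5%) = 2.576.

99.5%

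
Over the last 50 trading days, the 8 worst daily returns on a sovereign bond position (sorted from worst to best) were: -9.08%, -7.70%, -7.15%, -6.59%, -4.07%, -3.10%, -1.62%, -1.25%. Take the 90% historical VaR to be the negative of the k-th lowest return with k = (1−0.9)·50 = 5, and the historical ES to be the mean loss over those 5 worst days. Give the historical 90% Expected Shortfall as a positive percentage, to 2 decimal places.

6.92%

The 5 worst returns sum to -34.59%.
ES = −(-34.59%) / 5 = 6.918% ≈ 6.92%.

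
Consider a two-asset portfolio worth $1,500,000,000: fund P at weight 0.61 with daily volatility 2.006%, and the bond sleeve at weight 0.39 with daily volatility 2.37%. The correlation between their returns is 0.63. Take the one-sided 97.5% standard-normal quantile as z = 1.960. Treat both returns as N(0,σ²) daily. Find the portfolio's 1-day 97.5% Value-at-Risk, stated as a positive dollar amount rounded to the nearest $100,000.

$57,100,000

σ_p² = 0.61²·2.006² + 0.39²·2.37² + 2·0.63·0.61·0.39·2.006·2.37 = 3.7768 (%²).
σ_p = √3.7768 = 1.943%.
VaR = 1.960 × 1.943% = 3.808%; on $1,500,000,000 that is $57,120,000.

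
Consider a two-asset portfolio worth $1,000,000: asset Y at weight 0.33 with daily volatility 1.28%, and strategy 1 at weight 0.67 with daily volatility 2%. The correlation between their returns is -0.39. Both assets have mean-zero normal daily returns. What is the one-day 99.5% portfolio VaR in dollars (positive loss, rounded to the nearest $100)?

σ_p² = 0.33²·1.28² + 0.67²·2² + 2·-0.39·0.33·0.67·1.28·2 = 1.5325 (%²).
σ_p = √1.5325 = 1.238%.
At 99.5%, z = 2.576.
VaR = 2.576 × 1.238% = 3.189%; on $1,000,000 that is $31,890.

$31,900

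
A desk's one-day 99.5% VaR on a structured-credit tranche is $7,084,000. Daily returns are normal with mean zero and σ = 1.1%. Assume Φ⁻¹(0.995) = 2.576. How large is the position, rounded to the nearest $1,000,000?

$250,000,000

VaR as a fraction of value: z·σ = 2.576 × 1.1% = 2.8336%.
Position = $7,084,000 / 0.028336 = $250,000,000.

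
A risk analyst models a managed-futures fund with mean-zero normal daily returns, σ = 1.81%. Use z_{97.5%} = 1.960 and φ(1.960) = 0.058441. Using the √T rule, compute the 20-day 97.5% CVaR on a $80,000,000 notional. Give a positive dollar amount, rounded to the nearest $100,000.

σ_{20d} = 1.81% × √20 = 8.095%.
ES multiplier = φ(z)/(1−α) = 0.058441/0.025 = 2.338.
ES = 8.095% × 2.338 = 18.926%; on $80,000,000: $15,140,800.

$15,100,000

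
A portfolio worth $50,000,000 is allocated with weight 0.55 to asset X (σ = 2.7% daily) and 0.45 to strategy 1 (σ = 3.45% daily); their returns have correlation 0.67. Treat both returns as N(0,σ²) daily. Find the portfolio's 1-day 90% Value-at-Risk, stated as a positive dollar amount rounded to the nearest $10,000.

σ_p² = 0.55²·2.7² + 0.45²·3.45² + 2·0.67·0.55·0.45·2.7·3.45 = 7.7048 (%²).
σ_p = √7.7048 = 2.776%.
At 90%, z = 1.282.
VaR = 1.282 × 2.776% = 3.559%; on $50,000,000 that is $1,779,500.

$1,780,000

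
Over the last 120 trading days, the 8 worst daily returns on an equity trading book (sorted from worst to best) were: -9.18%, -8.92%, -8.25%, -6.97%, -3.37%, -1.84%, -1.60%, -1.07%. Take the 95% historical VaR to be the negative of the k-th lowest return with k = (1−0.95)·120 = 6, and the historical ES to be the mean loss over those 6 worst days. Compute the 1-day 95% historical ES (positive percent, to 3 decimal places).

The 6 worst returns sum to -38.53%.
ES = −(-38.53%) / 6 = 6.4216…% ≈ 6.422%.

6.422%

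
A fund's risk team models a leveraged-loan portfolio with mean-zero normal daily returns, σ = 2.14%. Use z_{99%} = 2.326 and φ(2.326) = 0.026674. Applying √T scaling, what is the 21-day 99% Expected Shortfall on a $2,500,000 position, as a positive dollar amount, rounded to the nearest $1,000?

$654,000

σ_{21d} = 2.14% × √21 = 9.807%.
ES multiplier = φ(z)/(1−α) = 0.026674/0.01 = 2.667.
ES = 9.807% × 2.667 = 26.155%; on $2,500,000: $653,875.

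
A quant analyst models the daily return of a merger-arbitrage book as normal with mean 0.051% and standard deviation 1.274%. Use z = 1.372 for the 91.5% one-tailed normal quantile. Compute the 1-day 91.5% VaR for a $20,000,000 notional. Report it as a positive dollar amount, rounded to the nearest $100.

$339,400

VaR = −μ + z·σ = −(0.051%) + 1.372 × 1.274% = 1.697%.
On $20,000,000: 0.01697 × $20,000,000 = $339,400.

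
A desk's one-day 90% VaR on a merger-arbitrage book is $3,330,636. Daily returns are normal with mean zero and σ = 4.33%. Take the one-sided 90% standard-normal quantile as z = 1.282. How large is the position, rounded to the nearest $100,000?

$60,000,000

VaR as a fraction of value: z·σ = 1.282 × 4.33% = 5.55106%.
Position = $3,330,636 / 0.0555106 = $60,000,000.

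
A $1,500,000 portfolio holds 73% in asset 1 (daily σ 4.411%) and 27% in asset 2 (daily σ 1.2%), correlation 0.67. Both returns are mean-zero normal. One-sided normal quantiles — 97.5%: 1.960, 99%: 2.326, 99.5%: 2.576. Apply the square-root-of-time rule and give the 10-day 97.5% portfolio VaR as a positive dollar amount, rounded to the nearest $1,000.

σ_p = √(0.73²·4.411² + 0.27²·1.2² + 2·0.67·0.73·0.27·4.411·1.2) = 3.446%.
σ_{10d} = 3.446% × √10 = 10.897%.
VaR = 1.960 × 10.897% = 21.358%; on $1,500,000 that is $320,370.

$320,000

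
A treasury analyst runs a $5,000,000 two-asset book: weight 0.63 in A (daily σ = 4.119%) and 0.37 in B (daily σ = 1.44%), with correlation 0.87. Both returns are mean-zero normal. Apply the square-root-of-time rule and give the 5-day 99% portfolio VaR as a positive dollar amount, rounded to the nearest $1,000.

$798,000

σ_p = √(0.63²·4.119² + 0.37²·1.44² + 2·0.87·0.63·0.37·4.119·1.44) = 3.070%.
σ_{5d} = 3.070% × √5 = 6.865%.
z(99%) = 2.326.
VaR = 2.326 × 6.865% = 15.968%; on $5,000,000 that is $798,400.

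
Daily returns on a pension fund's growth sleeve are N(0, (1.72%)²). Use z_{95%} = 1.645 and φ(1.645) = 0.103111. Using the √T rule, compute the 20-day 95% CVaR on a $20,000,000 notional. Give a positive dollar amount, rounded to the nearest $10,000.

σ_{20d} = 1.72% × √20 = 7.692%.
ES multiplier = φ(z)/(1−α) = 0.103111/0.05 = 2.062.
ES = 7.692% × 2.062 = 15.861%; on $20,000,000: $3,172,200.

$3,170,000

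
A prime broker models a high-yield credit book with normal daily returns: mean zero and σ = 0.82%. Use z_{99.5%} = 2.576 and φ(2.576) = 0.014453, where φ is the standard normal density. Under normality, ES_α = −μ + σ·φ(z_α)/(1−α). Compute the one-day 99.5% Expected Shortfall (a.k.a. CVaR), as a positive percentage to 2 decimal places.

Tail multiplier: φ(z)/(1−α) = 0.014453 / 0.005 = 2.891.
ES = 0.82% × 2.891 = 2.371%.

2.37%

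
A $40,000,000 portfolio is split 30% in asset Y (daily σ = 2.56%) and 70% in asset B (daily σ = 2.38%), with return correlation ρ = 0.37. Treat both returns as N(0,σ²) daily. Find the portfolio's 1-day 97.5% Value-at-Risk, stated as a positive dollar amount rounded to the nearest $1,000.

σ_p² = 0.3²·2.56² + 0.7²·2.38² + 2·0.37·0.3·0.7·2.56·2.38 = 4.3122 (%²).
σ_p = √4.3122 = 2.077%.
At 97.5%, z = 1.960.
VaR = 1.960 × 2.077% = 4.071%; on $40,000,000 that is $1,628,400.

$1,628,000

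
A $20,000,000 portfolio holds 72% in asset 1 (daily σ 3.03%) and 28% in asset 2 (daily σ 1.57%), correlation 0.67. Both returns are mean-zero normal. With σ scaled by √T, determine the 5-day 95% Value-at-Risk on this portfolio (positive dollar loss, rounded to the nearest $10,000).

σ_p = √(0.72²·3.03² + 0.28²·1.57² + 2·0.67·0.72·0.28·3.03·1.57) = 2.498%.
σ_{5d} = 2.498% × √5 = 5.586%.
z(95%) = 1.645.
VaR = 1.645 × 5.586% = 9.189%; on $20,000,000 that is $1,837,800.

$1,840,000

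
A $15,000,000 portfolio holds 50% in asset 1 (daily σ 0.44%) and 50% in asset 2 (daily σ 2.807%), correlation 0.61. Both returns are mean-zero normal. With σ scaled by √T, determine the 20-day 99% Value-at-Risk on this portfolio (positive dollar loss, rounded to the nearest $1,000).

σ_p = √(0.5²·0.44² + 0.5²·2.807² + 2·0.61·0.5·0.5·0.44·2.807) = 1.548%.
σ_{20d} = 1.548% × √20 = 6.923%.
z(99%) = 2.326.
VaR = 2.326 × 6.923% = 16.103%; on $15,000,000 that is $2,415,450.

$2,415,000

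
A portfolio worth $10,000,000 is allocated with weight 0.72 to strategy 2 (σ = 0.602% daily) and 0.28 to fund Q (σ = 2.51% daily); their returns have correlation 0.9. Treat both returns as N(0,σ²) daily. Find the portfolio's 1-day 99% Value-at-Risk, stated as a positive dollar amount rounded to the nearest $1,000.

$258,000

σ_p² = 0.72²·0.602² + 0.28²·2.51² + 2·0.9·0.72·0.28·0.602·2.51 = 1.2301 (%²).
σ_p = √1.2301 = 1.109%.
At 99%, z = 2.326.
VaR = 2.326 × 1.109% = 2.580%; on $10,000,000 that is $258,000.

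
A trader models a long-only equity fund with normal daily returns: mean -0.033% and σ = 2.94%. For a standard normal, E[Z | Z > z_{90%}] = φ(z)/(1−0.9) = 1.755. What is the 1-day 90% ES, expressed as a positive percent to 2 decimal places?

ES = −(-0.033%) + 2.94% × 1.755 = 5.193%.

5.19%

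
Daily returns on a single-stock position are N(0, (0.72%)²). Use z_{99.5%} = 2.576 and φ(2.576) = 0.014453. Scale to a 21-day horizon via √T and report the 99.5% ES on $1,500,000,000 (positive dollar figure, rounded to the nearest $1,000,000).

σ_{21d} = 0.72% × √21 = 3.299%.
ES multiplier = φ(z)/(1−α) = 0.014453/0.005 = 2.891.
ES = 3.299% × 2.891 = 9.537%; on $1,500,000,000: $143,055,000.

$143,000,000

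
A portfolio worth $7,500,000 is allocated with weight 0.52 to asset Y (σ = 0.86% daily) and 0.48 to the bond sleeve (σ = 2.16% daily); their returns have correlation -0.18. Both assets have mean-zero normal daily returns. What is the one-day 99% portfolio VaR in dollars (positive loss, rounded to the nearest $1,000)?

$184,000

σ_p² = 0.52²·0.86² + 0.48²·2.16² + 2·-0.18·0.52·0.48·0.86·2.16 = 1.1080 (%²).
σ_p = √1.1080 = 1.053%.
At 99%, z = 2.326.
VaR = 2.326 × 1.053% = 2.449%; on $7,500,000 that is $183,675.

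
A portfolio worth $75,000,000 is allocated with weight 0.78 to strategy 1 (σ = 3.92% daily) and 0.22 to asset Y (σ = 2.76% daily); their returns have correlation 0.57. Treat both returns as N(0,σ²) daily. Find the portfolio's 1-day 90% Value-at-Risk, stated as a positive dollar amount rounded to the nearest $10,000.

σ_p² = 0.78²·3.92² + 0.22²·2.76² + 2·0.57·0.78·0.22·3.92·2.76 = 11.8341 (%²).
σ_p = √11.8341 = 3.440%.
At 90%, z = 1.282.
VaR = 1.282 × 3.440% = 4.410%; on $75,000,000 that is $3,307,500.

$3,310,000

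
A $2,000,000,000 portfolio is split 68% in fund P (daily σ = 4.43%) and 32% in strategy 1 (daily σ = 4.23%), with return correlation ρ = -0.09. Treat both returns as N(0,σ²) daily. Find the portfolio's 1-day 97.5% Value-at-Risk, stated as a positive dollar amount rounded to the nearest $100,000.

σ_p² = 0.68²·4.43² + 0.32²·4.23² + 2·-0.09·0.68·0.32·4.43·4.23 = 10.1728 (%²).
σ_p = √10.1728 = 3.189%.
At 97.5%, z = 1.960.
VaR = 1.960 × 3.189% = 6.250%; on $2,000,000,000 that is $125,000,000.

$125,000,000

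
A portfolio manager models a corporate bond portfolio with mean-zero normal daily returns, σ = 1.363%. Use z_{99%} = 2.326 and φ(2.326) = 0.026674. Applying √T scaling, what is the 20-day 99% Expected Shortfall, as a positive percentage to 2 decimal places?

16.26%

σ_{20d} = 1.363% × √20 = 6.096%.
ES multiplier = φ(z)/(1−α) = 0.026674/0.01 = 2.667.
ES = 6.096% × 2.667 = 16.258%.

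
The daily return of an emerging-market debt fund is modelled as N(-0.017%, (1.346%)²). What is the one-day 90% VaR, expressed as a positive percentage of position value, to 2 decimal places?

At 90% one-sided, z = 1.282.
VaR = −μ + z·σ = −(-0.017%) + 1.282 × 1.346% = 1.743%.

1.74%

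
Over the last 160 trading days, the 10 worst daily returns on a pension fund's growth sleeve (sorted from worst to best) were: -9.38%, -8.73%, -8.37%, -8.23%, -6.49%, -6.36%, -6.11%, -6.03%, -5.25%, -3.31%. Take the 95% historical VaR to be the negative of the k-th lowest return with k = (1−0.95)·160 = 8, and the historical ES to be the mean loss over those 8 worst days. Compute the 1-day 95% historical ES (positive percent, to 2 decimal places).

7.46%

The 8 worst returns sum to -59.70%.
ES = −(-59.70%) / 8 = 7.4625% ≈ 7.46%.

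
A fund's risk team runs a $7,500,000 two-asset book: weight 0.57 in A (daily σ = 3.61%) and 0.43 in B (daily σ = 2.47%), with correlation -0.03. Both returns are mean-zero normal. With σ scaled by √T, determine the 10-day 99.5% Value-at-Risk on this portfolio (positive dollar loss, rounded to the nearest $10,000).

σ_p = √(0.57²·3.61² + 0.43²·2.47² + 2·-0.03·0.57·0.43·3.61·2.47) = 2.287%.
σ_{10d} = 2.287% × √10 = 7.232%.
z(99.5%) = 2.576.
VaR = 2.576 × 7.232% = 18.630%; on $7,500,000 that is $1,397,250.

$1,400,000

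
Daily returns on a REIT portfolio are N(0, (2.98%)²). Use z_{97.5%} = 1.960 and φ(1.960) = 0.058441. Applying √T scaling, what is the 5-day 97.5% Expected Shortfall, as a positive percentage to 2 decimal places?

15.58%

σ_{5d} = 2.98% × √5 = 6.663%.
ES multiplier = φ(z)/(1−α) = 0.058441/0.025 = 2.338.
ES = 6.663% × 2.338 = 15.578%.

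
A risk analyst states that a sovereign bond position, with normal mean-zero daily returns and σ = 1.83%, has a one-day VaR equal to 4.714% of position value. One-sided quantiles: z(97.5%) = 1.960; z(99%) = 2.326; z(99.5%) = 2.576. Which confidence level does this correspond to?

99.5%

Implied z = VaR/σ = 4.714 / 1.83 = 2.576.
This matches z(99.5%) = 2.576.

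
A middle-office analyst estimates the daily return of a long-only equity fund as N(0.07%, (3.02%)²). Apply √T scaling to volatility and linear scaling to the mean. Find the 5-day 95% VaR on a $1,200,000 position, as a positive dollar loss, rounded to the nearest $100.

$129,100

At 95%, z = 1.645.
σ_{5d} = 3.02% × √5 = 6.753%; μ_{5d} = 5 × 0.07% = 0.350%.
VaR = −(0.350%) + 1.645 × 6.753% = 10.759%.
On $1,200,000: 0.10759 × $1,200,000 = $129,108.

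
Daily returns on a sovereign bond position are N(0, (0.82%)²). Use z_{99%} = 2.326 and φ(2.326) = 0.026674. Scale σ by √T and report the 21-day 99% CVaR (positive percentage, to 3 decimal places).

10.023%

σ_{21d} = 0.82% × √21 = 3.758%.
ES multiplier = φ(z)/(1−α) = 0.026674/0.01 = 2.667.
ES = 3.758% × 2.667 = 10.023%.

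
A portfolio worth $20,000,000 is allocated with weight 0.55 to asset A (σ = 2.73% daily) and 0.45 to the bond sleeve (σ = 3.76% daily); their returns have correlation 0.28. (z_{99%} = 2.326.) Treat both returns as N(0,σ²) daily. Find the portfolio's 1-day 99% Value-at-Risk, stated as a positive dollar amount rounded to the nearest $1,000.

$1,190,000

σ_p² = 0.55²·2.73² + 0.45²·3.76² + 2·0.28·0.55·0.45·2.73·3.76 = 6.5401 (%²).
σ_p = √6.5401 = 2.557%.
VaR = 2.326 × 2.557% = 5.948%; on $20,000,000 that is $1,189,600.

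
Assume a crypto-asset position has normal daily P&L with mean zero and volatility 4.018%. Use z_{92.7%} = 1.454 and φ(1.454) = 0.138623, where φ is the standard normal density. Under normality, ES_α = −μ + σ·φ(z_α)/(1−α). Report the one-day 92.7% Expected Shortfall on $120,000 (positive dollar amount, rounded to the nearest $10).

$9,160

Tail multiplier: φ(z)/(1−α) = 0.138623 / 0.073 = 1.899.
ES = 4.018% × 1.899 = 7.630%.
On $120,000: 0.07630 × $120,000 = $9,156.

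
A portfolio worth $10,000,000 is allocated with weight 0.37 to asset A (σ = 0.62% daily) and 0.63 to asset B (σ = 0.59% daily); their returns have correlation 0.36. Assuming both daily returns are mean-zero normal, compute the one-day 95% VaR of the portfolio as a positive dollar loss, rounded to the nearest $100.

σ_p² = 0.37²·0.62² + 0.63²·0.59² + 2·0.36·0.37·0.63·0.62·0.59 = 0.2522 (%²).
σ_p = √0.2522 = 0.502%.
At 95%, z = 1.645.
VaR = 1.645 × 0.502% = 0.826%; on $10,000,000 that is $82,600.

$82,600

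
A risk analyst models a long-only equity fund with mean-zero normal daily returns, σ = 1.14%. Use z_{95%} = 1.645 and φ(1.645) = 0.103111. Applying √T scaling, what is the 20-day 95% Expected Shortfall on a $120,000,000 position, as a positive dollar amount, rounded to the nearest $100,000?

σ_{20d} = 1.14% × √20 = 5.098%.
ES multiplier = φ(z)/(1−α) = 0.103111/0.05 = 2.062.
ES = 5.098% × 2.062 = 10.512%; on $120,000,000: $12,614,400.

$12,600,000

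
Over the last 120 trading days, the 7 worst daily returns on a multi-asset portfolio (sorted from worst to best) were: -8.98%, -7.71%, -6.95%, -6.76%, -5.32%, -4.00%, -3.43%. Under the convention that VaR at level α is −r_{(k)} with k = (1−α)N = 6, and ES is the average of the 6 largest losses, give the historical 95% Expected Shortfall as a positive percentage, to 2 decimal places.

The 6 worst returns sum to -39.72%.
ES = −(-39.72%) / 6 = 6.62%.

6.62%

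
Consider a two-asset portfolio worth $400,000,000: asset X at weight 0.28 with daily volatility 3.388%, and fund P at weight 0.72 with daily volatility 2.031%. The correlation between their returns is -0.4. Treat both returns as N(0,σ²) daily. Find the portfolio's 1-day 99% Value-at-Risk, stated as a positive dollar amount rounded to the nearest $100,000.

σ_p² = 0.28²·3.388² + 0.72²·2.031² + 2·-0.4·0.28·0.72·3.388·2.031 = 1.9285 (%²).
σ_p = √1.9285 = 1.389%.
At 99%, z = 2.326.
VaR = 2.326 × 1.389% = 3.231%; on $400,000,000 that is $12,924,000.

$12,900,000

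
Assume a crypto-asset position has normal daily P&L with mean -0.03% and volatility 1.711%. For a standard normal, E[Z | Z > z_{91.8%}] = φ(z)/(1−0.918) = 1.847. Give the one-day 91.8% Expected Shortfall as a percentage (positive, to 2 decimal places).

ES = −(-0.03%) + 1.711% × 1.847 = 3.190%.

3.19%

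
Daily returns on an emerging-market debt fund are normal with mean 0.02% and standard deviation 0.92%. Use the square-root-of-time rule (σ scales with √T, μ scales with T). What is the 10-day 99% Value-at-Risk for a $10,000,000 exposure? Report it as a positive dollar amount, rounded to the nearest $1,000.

At 99%, z = 2.326.
σ_{10d} = 0.92% × √10 = 2.909%; μ_{10d} = 10 × 0.02% = 0.200%.
VaR = −(0.200%) + 2.326 × 2.909% = 6.566%.
On $10,000,000: 0.06566 × $10,000,000 = $656,600.

$657,000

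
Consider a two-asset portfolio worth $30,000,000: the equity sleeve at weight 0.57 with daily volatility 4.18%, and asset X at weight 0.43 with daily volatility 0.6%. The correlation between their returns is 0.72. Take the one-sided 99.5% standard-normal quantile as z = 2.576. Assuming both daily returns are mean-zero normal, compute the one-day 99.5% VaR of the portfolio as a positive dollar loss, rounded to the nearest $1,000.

σ_p² = 0.57²·4.18² + 0.43²·0.6² + 2·0.72·0.57·0.43·4.18·0.6 = 6.6285 (%²).
σ_p = √6.6285 = 2.575%.
VaR = 2.576 × 2.575% = 6.633%; on $30,000,000 that is $1,989,900.

$1,990,000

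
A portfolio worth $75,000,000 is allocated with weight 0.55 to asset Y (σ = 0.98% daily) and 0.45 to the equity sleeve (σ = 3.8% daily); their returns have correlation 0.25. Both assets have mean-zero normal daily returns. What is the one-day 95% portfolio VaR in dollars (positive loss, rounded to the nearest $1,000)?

σ_p² = 0.55²·0.98² + 0.45²·3.8² + 2·0.25·0.55·0.45·0.98·3.8 = 3.6755 (%²).
σ_p = √3.6755 = 1.917%.
At 95%, z = 1.645.
VaR = 1.645 × 1.917% = 3.153%; on $75,000,000 that is $2,364,750.

$2,365,000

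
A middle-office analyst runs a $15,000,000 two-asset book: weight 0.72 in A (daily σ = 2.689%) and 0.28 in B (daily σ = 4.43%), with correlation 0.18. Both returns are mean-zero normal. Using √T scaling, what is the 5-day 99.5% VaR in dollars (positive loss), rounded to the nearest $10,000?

σ_p = √(0.72²·2.689² + 0.28²·4.43² + 2·0.18·0.72·0.28·2.689·4.43) = 2.480%.
σ_{5d} = 2.480% × √5 = 5.545%.
z(99.5%) = 2.576.
VaR = 2.576 × 5.545% = 14.284%; on $15,000,000 that is $2,142,600.

$2,140,000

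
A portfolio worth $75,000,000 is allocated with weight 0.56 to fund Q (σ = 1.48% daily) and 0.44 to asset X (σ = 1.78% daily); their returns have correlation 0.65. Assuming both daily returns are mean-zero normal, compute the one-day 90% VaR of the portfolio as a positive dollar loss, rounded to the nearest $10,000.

$1,410,000

σ_p² = 0.56²·1.48² + 0.44²·1.78² + 2·0.65·0.56·0.44·1.48·1.78 = 2.1442 (%²).
σ_p = √2.1442 = 1.464%.
At 90%, z = 1.282.
VaR = 1.282 × 1.464% = 1.877%; on $75,000,000 that is $1,407,750.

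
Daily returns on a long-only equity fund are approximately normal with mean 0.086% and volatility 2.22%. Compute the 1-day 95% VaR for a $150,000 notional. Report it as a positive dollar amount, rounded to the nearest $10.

At 95% one-sided, z = 1.645.
VaR = −μ + z·σ = −(0.086%) + 1.645 × 2.22% = 3.566%.
On $150,000: 0.03566 × $150,000 = $5,349.

$5,350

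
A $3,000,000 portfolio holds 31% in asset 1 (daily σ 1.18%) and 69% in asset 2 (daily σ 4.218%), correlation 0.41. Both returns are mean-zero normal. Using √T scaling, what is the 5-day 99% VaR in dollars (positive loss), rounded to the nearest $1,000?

σ_p = √(0.31²·1.18² + 0.69²·4.218² + 2·0.41·0.31·0.69·1.18·4.218) = 3.079%.
σ_{5d} = 3.079% × √5 = 6.885%.
z(99%) = 2.326.
VaR = 2.326 × 6.885% = 16.015%; on $3,000,000 that is $480,450.

$480,000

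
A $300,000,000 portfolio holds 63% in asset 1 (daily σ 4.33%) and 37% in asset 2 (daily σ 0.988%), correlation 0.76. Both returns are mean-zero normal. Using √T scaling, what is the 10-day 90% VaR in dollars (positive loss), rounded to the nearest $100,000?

$36,700,000

σ_p = √(0.63²·4.33² + 0.37²·0.988² + 2·0.76·0.63·0.37·4.33·0.988) = 3.015%.
σ_{10d} = 3.015% × √10 = 9.534%.
z(90%) = 1.282.
VaR = 1.282 × 9.534% = 12.223%; on $300,000,000 that is $36,669,000.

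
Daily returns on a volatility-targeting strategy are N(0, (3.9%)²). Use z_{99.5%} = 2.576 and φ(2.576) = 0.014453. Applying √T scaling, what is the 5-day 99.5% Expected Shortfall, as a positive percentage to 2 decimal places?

25.21%

σ_{5d} = 3.9% × √5 = 8.721%.
ES multiplier = φ(z)/(1−α) = 0.014453/0.005 = 2.891.
ES = 8.721% × 2.891 = 25.212%.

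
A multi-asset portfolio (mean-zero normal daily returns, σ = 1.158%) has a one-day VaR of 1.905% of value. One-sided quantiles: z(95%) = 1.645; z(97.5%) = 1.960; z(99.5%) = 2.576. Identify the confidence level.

95%

Implied z = VaR/σ = 1.905 / 1.158 = 1.645.
This matches z(95%) = 1.645.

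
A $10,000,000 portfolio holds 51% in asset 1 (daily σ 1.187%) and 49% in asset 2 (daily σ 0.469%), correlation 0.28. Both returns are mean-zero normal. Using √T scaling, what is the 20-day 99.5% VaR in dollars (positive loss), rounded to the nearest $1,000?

σ_p = √(0.51²·1.187² + 0.49²·0.469² + 2·0.28·0.51·0.49·1.187·0.469) = 0.705%.
σ_{20d} = 0.705% × √20 = 3.153%.
z(99.5%) = 2.576.
VaR = 2.576 × 3.153% = 8.122%; on $10,000,000 that is $812,200.

$812,000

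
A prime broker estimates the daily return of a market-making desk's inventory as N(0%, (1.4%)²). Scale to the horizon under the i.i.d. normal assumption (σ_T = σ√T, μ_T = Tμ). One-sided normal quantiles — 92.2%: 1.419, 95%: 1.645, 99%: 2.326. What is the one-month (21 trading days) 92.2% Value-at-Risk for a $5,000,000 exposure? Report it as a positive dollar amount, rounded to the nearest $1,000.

$455,000

σ_{21d} = 1.4% × √21 = 6.416%.
VaR = 1.419 × 6.416% = 9.104%.
On $5,000,000: 0.09104 × $5,000,000 = $455,200.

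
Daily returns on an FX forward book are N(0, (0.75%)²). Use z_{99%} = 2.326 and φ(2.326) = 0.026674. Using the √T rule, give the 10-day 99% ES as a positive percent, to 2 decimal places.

σ_{10d} = 0.75% × √10 = 2.372%.
ES multiplier = φ(z)/(1−α) = 0.026674/0.01 = 2.667.
ES = 2.372% × 2.667 = 6.326%.

6.33%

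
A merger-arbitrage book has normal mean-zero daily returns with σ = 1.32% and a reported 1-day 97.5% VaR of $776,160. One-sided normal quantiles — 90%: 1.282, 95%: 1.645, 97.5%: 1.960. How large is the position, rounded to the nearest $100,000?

$30,000,000

VaR as a fraction of value: z·σ = 1.960 × 1.32% = 2.5872%.
Position = $776,160 / 0.025872 = $30,000,000.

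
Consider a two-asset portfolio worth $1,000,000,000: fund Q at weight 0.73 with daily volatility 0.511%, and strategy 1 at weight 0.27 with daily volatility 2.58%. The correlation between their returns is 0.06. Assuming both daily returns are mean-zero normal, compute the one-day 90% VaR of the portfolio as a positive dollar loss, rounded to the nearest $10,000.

$10,380,000

σ_p² = 0.73²·0.511² + 0.27²·2.58² + 2·0.06·0.73·0.27·0.511·2.58 = 0.6556 (%²).
σ_p = √0.6556 = 0.810%.
At 90%, z = 1.282.
VaR = 1.282 × 0.810% = 1.038%; on $1,000,000,000 that is $10,380,000.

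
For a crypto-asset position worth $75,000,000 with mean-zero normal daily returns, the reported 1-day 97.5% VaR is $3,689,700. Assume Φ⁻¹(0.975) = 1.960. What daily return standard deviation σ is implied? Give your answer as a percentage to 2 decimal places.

VaR as a fraction: $3,689,700 / $75,000,000 = 4.920%.
σ = VaR / z = 4.920% / 1.960 = 2.510%.

2.51%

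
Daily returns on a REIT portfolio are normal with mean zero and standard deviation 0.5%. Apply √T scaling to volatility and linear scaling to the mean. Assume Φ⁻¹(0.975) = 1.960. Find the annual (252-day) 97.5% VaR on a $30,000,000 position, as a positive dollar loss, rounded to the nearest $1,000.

$4,667,000

σ_{252d} = 0.5% × √252 = 7.937%.
VaR = 1.960 × 7.937% = 15.557%.
On $30,000,000: 0.15557 × $30,000,000 = $4,667,100.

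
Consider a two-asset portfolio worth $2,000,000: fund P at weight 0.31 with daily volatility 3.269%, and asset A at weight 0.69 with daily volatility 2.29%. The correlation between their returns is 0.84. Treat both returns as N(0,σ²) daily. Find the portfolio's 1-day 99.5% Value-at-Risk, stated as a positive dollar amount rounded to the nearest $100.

σ_p² = 0.31²·3.269² + 0.69²·2.29² + 2·0.84·0.31·0.69·3.269·2.29 = 6.2138 (%²).
σ_p = √6.2138 = 2.493%.
At 99.5%, z = 2.576.
VaR = 2.576 × 2.493% = 6.422%; on $2,000,000 that is $128,440.

$128,400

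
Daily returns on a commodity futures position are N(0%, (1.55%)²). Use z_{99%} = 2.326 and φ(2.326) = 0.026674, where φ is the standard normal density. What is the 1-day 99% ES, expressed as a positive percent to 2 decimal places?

Tail multiplier: φ(z)/(1−α) = 0.026674 / 0.01 = 2.667.
ES = 1.55% × 2.667 = 4.134%.

4.13%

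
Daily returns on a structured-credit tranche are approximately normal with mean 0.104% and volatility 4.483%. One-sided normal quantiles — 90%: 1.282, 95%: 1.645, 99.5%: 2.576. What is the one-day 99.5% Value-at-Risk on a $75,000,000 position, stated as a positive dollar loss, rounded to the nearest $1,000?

VaR = −μ + z·σ = −(0.104%) + 2.576 × 4.483% = 11.444%.
On $75,000,000: 0.11444 × $75,000,000 = $8,583,000.

$8,583,000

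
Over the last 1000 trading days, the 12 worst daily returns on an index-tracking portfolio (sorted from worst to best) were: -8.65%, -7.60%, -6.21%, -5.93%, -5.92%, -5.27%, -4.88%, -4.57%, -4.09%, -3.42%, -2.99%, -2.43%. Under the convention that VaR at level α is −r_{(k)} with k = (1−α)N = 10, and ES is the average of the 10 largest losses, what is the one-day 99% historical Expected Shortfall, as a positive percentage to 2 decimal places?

The 10 worst returns sum to -56.54%.
ES = −(-56.54%) / 10 = 5.654% ≈ 5.65%.

5.65%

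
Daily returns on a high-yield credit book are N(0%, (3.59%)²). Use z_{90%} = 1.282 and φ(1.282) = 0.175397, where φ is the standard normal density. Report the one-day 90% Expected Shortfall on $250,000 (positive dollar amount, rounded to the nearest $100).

$15,700

Tail multiplier: φ(z)/(1−α) = 0.175397 / 0.1 = 1.754.
ES = 3.59% × 1.754 = 6.297%.
On $250,000: 0.06297 × $250,000 = $15,742.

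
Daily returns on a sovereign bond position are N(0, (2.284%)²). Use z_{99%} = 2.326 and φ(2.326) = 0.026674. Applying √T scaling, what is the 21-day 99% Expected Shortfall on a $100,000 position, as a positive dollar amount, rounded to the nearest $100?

$27,900

σ_{21d} = 2.284% × √21 = 10.467%.
ES multiplier = φ(z)/(1−α) = 0.026674/0.01 = 2.667.
ES = 10.467% × 2.667 = 27.915%; on $100,000: $27,915.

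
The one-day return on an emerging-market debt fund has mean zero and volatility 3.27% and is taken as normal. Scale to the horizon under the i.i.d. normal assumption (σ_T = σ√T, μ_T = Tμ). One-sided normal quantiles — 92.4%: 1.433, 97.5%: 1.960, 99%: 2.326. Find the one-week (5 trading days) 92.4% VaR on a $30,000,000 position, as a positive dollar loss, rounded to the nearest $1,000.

σ_{5d} = 3.27% × √5 = 7.312%.
VaR = 1.433 × 7.312% = 10.478%.
On $30,000,000: 0.10478 × $30,000,000 = $3,143,400.

$3,143,000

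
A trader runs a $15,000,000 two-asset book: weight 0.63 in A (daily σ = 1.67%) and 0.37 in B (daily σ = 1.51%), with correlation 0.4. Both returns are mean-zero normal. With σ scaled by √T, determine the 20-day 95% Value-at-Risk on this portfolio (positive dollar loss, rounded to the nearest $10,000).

σ_p = √(0.63²·1.67² + 0.37²·1.51² + 2·0.4·0.63·0.37·1.67·1.51) = 1.375%.
σ_{20d} = 1.375% × √20 = 6.149%.
z(95%) = 1.645.
VaR = 1.645 × 6.149% = 10.115%; on $15,000,000 that is $1,517,250.

$1,520,000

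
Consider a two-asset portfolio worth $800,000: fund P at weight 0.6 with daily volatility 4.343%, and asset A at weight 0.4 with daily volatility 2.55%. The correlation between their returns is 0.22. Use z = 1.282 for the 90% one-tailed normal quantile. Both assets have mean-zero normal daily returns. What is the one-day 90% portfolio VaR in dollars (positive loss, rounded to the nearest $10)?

σ_p² = 0.6²·4.343² + 0.4²·2.55² + 2·0.22·0.6·0.4·4.343·2.55 = 9.0001 (%²).
σ_p = √9.0001 = 3.000%.
VaR = 1.282 × 3.000% = 3.846%; on $800,000 that is $30,768.

$30,770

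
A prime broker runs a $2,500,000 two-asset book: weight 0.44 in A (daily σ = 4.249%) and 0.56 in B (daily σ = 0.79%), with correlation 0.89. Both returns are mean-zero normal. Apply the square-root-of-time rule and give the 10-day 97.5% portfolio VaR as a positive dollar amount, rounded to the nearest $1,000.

σ_p = √(0.44²·4.249² + 0.56²·0.79² + 2·0.89·0.44·0.56·4.249·0.79) = 2.272%.
σ_{10d} = 2.272% × √10 = 7.185%.
z(97.5%) = 1.960.
VaR = 1.960 × 7.185% = 14.083%; on $2,500,000 that is $352,075.

$352,000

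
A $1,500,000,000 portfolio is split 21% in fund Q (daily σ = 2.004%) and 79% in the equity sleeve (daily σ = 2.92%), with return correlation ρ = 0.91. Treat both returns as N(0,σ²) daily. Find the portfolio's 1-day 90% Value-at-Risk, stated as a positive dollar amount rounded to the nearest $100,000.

$51,800,000

σ_p² = 0.21²·2.004² + 0.79²·2.92² + 2·0.91·0.21·0.79·2.004·2.92 = 7.2653 (%²).
σ_p = √7.2653 = 2.695%.
At 90%, z = 1.282.
VaR = 1.282 × 2.695% = 3.455%; on $1,500,000,000 that is $51,825,000.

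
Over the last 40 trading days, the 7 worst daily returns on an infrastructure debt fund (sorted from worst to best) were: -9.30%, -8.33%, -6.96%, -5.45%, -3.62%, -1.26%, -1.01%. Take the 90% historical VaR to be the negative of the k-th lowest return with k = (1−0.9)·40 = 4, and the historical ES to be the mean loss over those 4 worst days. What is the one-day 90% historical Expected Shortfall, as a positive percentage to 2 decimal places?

The 4 worst returns sum to -30.04%.
ES = −(-30.04%) / 4 = 7.51%.

7.51%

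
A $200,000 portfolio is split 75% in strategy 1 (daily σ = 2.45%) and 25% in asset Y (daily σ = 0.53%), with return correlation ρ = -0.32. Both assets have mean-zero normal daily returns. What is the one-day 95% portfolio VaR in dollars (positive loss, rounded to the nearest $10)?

$5,920

σ_p² = 0.75²·2.45² + 0.25²·0.53² + 2·-0.32·0.75·0.25·2.45·0.53 = 3.2381 (%²).
σ_p = √3.2381 = 1.799%.
At 95%, z = 1.645.
VaR = 1.645 × 1.799% = 2.959%; on $200,000 that is $5,918.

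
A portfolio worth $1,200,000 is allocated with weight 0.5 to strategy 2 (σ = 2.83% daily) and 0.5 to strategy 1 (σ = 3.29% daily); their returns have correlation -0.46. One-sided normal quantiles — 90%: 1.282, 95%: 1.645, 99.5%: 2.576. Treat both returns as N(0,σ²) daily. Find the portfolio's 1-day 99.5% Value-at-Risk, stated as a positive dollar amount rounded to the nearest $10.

σ_p² = 0.5²·2.83² + 0.5²·3.29² + 2·-0.46·0.5·0.5·2.83·3.29 = 2.5668 (%²).
σ_p = √2.5668 = 1.602%.
VaR = 2.576 × 1.602% = 4.127%; on $1,200,000 that is $49,524.

$49,520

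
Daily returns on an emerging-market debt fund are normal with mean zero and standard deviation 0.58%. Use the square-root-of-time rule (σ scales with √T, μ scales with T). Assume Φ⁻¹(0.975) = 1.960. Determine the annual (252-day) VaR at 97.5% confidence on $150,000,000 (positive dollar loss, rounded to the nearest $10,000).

$27,070,000

σ_{252d} = 0.58% × √252 = 9.207%.
VaR = 1.960 × 9.207% = 18.046%.
On $150,000,000: 0.18046 × $150,000,000 = $27,069,000.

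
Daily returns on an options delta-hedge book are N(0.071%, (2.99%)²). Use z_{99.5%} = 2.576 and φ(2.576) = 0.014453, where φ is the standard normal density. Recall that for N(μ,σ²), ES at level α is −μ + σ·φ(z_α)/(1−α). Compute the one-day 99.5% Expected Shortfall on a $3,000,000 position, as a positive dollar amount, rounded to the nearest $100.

$257,200

Tail multiplier: φ(z)/(1−α) = 0.014453 / 0.005 = 2.891.
ES = −(0.071%) + 2.99% × 2.891 = 8.573%.
On $3,000,000: 0.08573 × $3,000,000 = $257,190.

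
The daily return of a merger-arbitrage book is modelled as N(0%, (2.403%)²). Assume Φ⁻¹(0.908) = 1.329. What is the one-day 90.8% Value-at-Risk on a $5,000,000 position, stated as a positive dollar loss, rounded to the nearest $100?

VaR = z·σ = 1.329 × 2.403% = 3.194%.
On $5,000,000: 0.03194 × $5,000,000 = $159,700.

$159,700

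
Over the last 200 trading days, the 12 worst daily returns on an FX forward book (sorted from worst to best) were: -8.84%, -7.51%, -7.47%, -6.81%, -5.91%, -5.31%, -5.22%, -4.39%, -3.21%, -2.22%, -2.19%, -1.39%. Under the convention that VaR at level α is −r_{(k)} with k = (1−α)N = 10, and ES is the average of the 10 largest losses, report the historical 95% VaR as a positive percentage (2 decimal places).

k = 10; the 10th lowest return is -2.22%, so VaR = 2.22%.

2.22%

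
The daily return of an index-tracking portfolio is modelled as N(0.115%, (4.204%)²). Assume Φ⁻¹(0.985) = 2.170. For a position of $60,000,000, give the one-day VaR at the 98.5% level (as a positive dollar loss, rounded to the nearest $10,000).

$5,400,000

VaR = −μ + z·σ = −(0.115%) + 2.170 × 4.204% = 9.008%.
On $60,000,000: 0.09008 × $60,000,000 = $5,404,800.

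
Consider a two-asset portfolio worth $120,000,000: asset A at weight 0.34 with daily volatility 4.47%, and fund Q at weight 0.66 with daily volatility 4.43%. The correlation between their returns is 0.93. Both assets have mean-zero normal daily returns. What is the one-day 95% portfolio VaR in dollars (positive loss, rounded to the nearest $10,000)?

$8,630,000

σ_p² = 0.34²·4.47² + 0.66²·4.43² + 2·0.93·0.34·0.66·4.47·4.43 = 19.1235 (%²).
σ_p = √19.1235 = 4.373%.
At 95%, z = 1.645.
VaR = 1.645 × 4.373% = 7.194%; on $120,000,000 that is $8,632,800.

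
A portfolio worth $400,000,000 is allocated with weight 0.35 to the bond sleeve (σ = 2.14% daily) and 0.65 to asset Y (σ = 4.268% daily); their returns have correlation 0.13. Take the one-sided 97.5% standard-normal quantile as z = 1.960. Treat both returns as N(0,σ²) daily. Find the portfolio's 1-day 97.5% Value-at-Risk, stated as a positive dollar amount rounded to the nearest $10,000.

$23,250,000

σ_p² = 0.35²·2.14² + 0.65²·4.268² + 2·0.13·0.35·0.65·2.14·4.268 = 8.7974 (%²).
σ_p = √8.7974 = 2.966%.
VaR = 1.960 × 2.966% = 5.813%; on $400,000,000 that is $23,252,000.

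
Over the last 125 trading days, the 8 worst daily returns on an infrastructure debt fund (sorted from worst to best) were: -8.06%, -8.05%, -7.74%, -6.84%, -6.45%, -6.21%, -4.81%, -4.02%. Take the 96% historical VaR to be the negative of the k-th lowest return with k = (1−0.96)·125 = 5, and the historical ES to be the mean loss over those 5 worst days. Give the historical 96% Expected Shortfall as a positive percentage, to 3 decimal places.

The 5 worst returns sum to -37.14%.
ES = −(-37.14%) / 5 = 7.428%.

7.428%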